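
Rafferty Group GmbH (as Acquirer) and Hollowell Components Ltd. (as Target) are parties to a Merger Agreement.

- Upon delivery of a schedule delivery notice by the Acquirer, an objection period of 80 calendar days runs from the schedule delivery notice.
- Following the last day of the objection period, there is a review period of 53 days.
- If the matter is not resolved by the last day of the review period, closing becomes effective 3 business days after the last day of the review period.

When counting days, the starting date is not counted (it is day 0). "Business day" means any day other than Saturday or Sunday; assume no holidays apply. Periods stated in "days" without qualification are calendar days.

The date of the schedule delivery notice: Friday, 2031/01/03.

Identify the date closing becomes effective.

Adding 80 calendar days to 2031/01/03 gives 2031/03/24, which is the last day of the objection period.
The last day of the review period: 2031/03/24 + 53 days = 2031/05/16.
From Friday, 2031/05/16, 3 business days (May 19, May 20, May 21, skipping weekends) brings us to Wednesday, 2031/05/21, which is the date closing becomes effective.

2031/05/21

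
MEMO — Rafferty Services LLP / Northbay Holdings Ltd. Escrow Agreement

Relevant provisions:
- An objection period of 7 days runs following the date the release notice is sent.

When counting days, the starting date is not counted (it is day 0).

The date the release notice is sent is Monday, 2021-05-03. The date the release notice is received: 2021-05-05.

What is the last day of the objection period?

2021-05-10

The last day of the objection period: 2021-05-03 + 7 days = 2021-05-10.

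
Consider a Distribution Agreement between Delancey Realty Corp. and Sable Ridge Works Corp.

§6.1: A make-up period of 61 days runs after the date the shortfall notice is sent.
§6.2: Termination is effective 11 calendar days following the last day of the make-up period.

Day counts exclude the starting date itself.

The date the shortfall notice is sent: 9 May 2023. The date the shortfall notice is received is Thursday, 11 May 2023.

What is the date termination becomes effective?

20 July 2023

The last day of the make-up period: 61 calendar days after 9 May 2023 is 9 July 2023.
Adding 11 calendar days to 9 July 2023 gives 20 July 2023, which is the date termination becomes effective.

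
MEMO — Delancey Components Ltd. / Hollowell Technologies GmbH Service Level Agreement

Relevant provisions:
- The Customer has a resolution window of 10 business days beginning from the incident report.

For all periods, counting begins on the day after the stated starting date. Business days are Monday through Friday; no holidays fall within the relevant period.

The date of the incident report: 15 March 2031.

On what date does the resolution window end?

28 March 2031

The last day of the resolution window: 10 business days after Saturday, 15 March 2031, skipping weekends — Mar 17, Mar 18, Mar 19, Mar 20, Mar 21, Mar 24, Mar 25, Mar 26, Mar 27, Mar 28 — lands on Friday, 28 March 2031.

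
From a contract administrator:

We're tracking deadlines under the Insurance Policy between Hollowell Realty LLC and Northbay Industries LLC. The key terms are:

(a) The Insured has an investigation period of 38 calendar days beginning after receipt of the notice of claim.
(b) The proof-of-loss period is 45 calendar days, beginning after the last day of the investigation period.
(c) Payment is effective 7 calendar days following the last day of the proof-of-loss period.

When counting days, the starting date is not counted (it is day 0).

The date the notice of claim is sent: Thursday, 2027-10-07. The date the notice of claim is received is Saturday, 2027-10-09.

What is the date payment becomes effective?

2028-01-07

The last day of the investigation period: 38 calendar days after 2027-10-09 is 2027-11-16.
Adding 45 calendar days to 2027-11-16 gives 2027-12-31, which is the last day of the proof-of-loss period.
The date payment becomes effective: 7 calendar days after 2027-12-31 is 2028-01-07.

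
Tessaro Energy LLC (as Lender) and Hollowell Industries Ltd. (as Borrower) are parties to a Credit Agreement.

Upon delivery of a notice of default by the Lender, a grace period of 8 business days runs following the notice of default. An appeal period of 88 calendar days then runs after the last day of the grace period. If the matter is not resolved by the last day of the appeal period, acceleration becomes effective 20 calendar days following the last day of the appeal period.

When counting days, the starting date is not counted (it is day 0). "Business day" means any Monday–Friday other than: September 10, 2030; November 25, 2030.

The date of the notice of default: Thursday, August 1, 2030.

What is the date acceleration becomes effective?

From Thursday, August 1, 2030, 8 business days (Aug 2, Aug 5, Aug 6, Aug 7, Aug 8, Aug 9, Aug 12, Aug 13, skipping weekends) brings us to Tuesday, August 13, 2030, which is the last day of the grace period.
Adding 88 calendar days to August 13, 2030 gives November 9, 2030, which is the last day of the appeal period.
Adding 20 calendar days to November 9, 2030 gives November 29, 2030, which is the date acceleration becomes effective.

November 29, 2030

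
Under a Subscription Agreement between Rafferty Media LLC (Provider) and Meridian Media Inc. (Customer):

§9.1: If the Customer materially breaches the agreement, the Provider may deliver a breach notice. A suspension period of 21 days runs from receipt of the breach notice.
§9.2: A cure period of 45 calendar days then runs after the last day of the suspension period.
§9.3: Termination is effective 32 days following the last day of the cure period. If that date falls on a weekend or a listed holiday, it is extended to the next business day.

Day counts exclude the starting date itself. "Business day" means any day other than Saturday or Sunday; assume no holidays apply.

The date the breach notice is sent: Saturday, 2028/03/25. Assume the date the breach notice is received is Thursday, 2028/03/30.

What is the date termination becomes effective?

2028/07/06

The last day of the suspension period: 21 calendar days after 2028/03/30 is 2028/04/20.
Adding 45 calendar days to 2028/04/20 gives 2028/06/04, which is the last day of the cure period.
Adding 32 calendar days to 2028/06/04 gives 2028/07/06, which is the date termination becomes effective. 2028/07/06 is a Thursday, so no roll-forward applies.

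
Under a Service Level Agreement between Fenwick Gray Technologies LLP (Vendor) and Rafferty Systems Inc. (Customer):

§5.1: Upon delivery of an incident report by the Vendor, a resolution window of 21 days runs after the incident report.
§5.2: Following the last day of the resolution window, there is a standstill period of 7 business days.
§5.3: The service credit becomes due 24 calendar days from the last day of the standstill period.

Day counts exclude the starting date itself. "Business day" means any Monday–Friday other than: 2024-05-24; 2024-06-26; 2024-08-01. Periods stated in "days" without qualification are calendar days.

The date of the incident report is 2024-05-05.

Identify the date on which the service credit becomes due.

Adding 21 calendar days to 2024-05-05 gives 2024-05-26, which is the last day of the resolution window.
The last day of the standstill period: 7 business days after Sunday, 2024-05-26, skipping weekends — May 27, May 28, May 29, May 30, May 31, Jun 3, Jun 4 — lands on Tuesday, 2024-06-04.
The date on which the service credit becomes due: 24 calendar days after 2024-06-04 is 2024-06-28.

2024-06-28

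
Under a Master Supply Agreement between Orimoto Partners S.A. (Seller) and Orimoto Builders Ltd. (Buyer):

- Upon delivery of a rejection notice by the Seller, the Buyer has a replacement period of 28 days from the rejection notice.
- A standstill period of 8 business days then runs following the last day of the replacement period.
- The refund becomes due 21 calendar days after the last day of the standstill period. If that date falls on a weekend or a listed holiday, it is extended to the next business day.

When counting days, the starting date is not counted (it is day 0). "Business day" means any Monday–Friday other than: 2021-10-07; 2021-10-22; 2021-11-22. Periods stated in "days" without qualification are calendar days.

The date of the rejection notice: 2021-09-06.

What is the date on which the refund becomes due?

Adding 28 calendar days to 2021-09-06 gives 2021-10-04, which is the last day of the replacement period.
The last day of the standstill period: counting 8 business days from Monday, 2021-10-04 (Oct 5, Oct 6, Oct 8, Oct 11, Oct 12, Oct 13, Oct 14, Oct 15, skipping weekends and the listed holiday on Oct 7) reaches Friday, 2021-10-15.
The date on which the refund becomes due: 21 calendar days after 2021-10-15 is 2021-11-05. 2021-11-05 is a Friday and is not a listed holiday, so no roll-forward applies.

2021-11-05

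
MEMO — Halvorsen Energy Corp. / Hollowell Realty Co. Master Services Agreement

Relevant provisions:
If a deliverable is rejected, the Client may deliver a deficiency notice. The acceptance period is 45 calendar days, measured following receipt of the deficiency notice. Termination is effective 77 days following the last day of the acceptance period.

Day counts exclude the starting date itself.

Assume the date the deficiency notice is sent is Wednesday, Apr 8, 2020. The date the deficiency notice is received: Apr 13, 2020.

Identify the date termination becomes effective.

Aug 13, 2020

The last day of the acceptance period: Apr 13, 2020 + 45 days = May 28, 2020.
The date termination becomes effective: May 28, 2020 + 77 days = Aug 13, 2020.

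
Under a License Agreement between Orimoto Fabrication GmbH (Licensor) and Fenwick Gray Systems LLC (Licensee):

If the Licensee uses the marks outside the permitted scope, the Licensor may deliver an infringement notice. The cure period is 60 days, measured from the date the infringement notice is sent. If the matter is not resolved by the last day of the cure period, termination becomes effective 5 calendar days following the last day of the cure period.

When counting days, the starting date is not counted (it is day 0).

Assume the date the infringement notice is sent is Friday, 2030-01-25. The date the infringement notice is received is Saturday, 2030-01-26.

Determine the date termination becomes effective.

The last day of the cure period: 60 calendar days after 2030-01-25 is 2030-03-26.
Adding 5 calendar days to 2030-03-26 gives 2030-03-31, which is the date termination becomes effective.

2030-03-31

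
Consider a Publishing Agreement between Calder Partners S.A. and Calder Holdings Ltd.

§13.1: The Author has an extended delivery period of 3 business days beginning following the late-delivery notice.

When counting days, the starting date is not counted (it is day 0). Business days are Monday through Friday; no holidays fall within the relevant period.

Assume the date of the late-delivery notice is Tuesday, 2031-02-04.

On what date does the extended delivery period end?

2031-02-07

The last day of the extended delivery period: 3 business days after Tuesday, 2031-02-04, skipping weekends — Feb 5, Feb 6, Feb 7 — lands on Friday, 2031-02-07.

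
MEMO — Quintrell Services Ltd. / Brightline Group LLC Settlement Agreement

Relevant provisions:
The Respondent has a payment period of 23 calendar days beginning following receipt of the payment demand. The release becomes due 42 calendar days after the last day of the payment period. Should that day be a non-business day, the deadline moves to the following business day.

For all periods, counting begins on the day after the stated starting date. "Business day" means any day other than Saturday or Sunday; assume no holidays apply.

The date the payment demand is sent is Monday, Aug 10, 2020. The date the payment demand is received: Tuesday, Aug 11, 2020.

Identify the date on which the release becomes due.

Oct 15, 2020

The last day of the payment period: 23 calendar days after Aug 11, 2020 is Sep 3, 2020.
Adding 42 calendar days to Sep 3, 2020 gives Oct 15, 2020, which is the date on which the release becomes due. Oct 15, 2020 is a Thursday, so no roll-forward applies.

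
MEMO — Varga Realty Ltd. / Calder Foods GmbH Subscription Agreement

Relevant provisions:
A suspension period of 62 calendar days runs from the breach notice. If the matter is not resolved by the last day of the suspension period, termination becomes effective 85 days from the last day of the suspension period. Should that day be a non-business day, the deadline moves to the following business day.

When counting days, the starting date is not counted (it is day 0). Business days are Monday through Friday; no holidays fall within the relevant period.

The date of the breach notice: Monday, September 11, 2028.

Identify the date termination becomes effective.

February 5, 2029

The last day of the suspension period: September 11, 2028 + 62 days = November 12, 2028.
Adding 85 calendar days to November 12, 2028 gives February 5, 2029, which is the date termination becomes effective. February 5, 2029 is a Monday, so no roll-forward applies.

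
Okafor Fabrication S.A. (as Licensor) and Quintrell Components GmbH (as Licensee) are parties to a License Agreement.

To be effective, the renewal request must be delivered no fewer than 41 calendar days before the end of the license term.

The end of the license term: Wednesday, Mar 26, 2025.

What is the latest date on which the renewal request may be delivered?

Feb 13, 2025

Counting back 41 calendar days from Mar 26, 2025 gives Feb 13, 2025.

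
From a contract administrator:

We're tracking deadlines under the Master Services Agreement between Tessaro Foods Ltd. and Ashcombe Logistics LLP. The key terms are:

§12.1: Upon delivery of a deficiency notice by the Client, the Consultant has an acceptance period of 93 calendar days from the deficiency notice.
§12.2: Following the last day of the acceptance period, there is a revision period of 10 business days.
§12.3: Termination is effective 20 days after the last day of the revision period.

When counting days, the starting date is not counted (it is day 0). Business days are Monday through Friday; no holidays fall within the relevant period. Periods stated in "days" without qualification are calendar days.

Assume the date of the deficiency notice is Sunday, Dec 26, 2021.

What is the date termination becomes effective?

May 2, 2022

The last day of the acceptance period: Dec 26, 2021 + 93 days = Mar 29, 2022.
The last day of the revision period: 10 business days after Tuesday, Mar 29, 2022, skipping weekends — Mar 30, Mar 31, Apr 1, Apr 4, Apr 5, Apr 6, Apr 7, Apr 8, Apr 11, Apr 12 — lands on Tuesday, Apr 12, 2022.
The date termination becomes effective: 20 calendar days after Apr 12, 2022 is May 2, 2022.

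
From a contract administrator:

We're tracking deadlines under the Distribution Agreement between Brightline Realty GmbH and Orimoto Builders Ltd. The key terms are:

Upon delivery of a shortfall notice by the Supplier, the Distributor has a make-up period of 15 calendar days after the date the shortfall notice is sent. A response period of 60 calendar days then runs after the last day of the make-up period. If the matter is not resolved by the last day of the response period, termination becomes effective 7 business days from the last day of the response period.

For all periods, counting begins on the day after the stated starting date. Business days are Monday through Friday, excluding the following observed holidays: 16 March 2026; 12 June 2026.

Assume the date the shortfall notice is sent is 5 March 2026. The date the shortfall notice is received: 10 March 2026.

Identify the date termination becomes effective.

Adding 15 calendar days to 5 March 2026 gives 20 March 2026, which is the last day of the make-up period.
The last day of the response period: 20 March 2026 + 60 days = 19 May 2026.
From Tuesday, 19 May 2026, 7 business days (May 20, May 21, May 22, May 25, May 26, May 27, May 28, skipping weekends) brings us to Thursday, 28 May 2026, which is the date termination becomes effective.

28 May 2026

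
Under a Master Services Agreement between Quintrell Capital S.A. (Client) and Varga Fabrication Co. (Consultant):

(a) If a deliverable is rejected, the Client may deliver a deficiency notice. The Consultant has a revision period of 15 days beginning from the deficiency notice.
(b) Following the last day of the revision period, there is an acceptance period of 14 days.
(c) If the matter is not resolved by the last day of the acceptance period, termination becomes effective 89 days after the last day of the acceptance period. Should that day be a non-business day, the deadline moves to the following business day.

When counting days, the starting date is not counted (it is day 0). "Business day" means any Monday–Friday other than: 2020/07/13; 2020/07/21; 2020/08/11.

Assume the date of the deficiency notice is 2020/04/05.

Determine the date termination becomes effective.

2020/08/03

The last day of the revision period: 2020/04/05 + 15 days = 2020/04/20.
The last day of the acceptance period: 14 calendar days after 2020/04/20 is 2020/05/04.
The date termination becomes effective: 2020/05/04 + 89 days = 2020/08/01. That falls on a Saturday, so it rolls to the next business day, Monday, 2020/08/03.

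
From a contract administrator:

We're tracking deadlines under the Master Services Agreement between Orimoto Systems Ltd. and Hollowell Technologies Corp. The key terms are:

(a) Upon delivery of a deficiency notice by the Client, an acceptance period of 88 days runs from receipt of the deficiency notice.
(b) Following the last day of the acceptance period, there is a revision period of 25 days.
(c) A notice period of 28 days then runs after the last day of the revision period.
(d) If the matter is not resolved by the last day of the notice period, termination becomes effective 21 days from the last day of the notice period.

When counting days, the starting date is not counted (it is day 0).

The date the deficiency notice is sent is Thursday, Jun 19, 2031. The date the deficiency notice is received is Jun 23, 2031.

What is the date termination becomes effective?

Dec 2, 2031

The last day of the acceptance period: 88 calendar days after Jun 23, 2031 is Sep 19, 2031.
The last day of the revision period: Sep 19, 2031 + 25 days = Oct 14, 2031.
The last day of the notice period: 28 calendar days after Oct 14, 2031 is Nov 11, 2031.
The date termination becomes effective: Nov 11, 2031 + 21 days = Dec 2, 2031.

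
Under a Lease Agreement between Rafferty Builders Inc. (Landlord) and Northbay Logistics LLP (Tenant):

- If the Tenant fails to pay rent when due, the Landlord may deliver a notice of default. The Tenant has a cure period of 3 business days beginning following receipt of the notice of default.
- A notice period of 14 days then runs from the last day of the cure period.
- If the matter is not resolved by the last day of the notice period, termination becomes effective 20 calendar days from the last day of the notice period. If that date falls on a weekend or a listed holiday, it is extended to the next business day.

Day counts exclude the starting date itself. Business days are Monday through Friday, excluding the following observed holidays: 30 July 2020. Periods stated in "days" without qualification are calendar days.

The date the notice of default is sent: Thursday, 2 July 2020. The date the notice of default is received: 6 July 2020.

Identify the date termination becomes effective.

12 August 2020

The last day of the cure period: counting 3 business days from Monday, 6 July 2020 (Jul 7, Jul 8, Jul 9, skipping weekends) reaches Thursday, 9 July 2020.
The last day of the notice period: 14 calendar days after 9 July 2020 is 23 July 2020.
The date termination becomes effective: 20 calendar days after 23 July 2020 is 12 August 2020. 12 August 2020 is a Wednesday and is not a listed holiday, so no roll-forward applies.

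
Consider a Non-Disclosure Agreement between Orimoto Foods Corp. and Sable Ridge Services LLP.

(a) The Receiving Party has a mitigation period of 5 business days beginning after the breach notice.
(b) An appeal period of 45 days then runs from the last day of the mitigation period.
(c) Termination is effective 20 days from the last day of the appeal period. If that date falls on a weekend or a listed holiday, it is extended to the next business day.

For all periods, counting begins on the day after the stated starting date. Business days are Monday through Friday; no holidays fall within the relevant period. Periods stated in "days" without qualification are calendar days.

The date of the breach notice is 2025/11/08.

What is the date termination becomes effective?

2026/01/19

From Saturday, 2025/11/08, 5 business days (Nov 10, Nov 11, Nov 12, Nov 13, Nov 14, skipping weekends) brings us to Friday, 2025/11/14, which is the last day of the mitigation period.
The last day of the appeal period: 45 calendar days after 2025/11/14 is 2025/12/29.
The date termination becomes effective: 2025/12/29 + 20 days = 2026/01/18. That falls on a Sunday, so it rolls to the next business day, Monday, 2026/01/19.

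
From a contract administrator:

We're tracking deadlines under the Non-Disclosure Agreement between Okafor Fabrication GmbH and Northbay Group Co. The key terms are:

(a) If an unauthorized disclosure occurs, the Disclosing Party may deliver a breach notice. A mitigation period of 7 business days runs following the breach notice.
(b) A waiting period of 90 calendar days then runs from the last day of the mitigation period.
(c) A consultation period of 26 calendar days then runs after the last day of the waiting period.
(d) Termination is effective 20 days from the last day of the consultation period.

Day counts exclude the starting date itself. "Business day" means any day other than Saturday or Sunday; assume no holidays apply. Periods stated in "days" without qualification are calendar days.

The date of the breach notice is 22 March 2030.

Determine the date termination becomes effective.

16 August 2030

The last day of the mitigation period: counting 7 business days from Friday, 22 March 2030 (Mar 25, Mar 26, Mar 27, Mar 28, Mar 29, Apr 1, Apr 2, skipping weekends) reaches Tuesday, 2 April 2030.
Adding 90 calendar days to 2 April 2030 gives 1 July 2030, which is the last day of the waiting period.
Adding 26 calendar days to 1 July 2030 gives 27 July 2030, which is the last day of the consultation period.
Adding 20 calendar days to 27 July 2030 gives 16 August 2030, which is the date termination becomes effective.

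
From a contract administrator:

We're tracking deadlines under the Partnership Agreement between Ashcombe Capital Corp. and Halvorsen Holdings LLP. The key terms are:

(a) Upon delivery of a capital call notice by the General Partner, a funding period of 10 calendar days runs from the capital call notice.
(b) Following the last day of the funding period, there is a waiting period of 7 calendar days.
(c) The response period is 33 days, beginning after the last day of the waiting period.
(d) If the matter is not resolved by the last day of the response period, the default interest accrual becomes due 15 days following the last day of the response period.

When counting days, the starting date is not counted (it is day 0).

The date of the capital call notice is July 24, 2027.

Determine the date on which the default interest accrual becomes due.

September 27, 2027

Adding 10 calendar days to July 24, 2027 gives August 3, 2027, which is the last day of the funding period.
The last day of the waiting period: August 3, 2027 + 7 days = August 10, 2027.
Adding 33 calendar days to August 10, 2027 gives September 12, 2027, which is the last day of the response period.
The date on which the default interest accrual becomes due: 15 calendar days after September 12, 2027 is September 27, 2027.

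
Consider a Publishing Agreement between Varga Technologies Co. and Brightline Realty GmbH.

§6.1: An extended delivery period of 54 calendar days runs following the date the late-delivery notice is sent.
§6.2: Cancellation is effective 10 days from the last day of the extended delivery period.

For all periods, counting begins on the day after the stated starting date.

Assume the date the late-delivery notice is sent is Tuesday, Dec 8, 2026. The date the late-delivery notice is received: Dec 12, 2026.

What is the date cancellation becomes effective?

The last day of the extended delivery period: Dec 8, 2026 + 54 days = Jan 31, 2027.
Adding 10 calendar days to Jan 31, 2027 gives Feb 10, 2027, which is the date cancellation becomes effective.

Feb 10, 2027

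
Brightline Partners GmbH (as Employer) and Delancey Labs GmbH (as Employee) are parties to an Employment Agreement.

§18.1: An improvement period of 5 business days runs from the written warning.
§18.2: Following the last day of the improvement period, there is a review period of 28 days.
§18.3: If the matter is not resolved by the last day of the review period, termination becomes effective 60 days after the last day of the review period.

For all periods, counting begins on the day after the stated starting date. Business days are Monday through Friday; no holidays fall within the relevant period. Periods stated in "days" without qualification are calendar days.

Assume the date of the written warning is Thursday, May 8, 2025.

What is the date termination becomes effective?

August 11, 2025

The last day of the improvement period: counting 5 business days from Thursday, May 8, 2025 (May 9, May 12, May 13, May 14, May 15, skipping weekends) reaches Thursday, May 15, 2025.
The last day of the review period: May 15, 2025 + 28 days = June 12, 2025.
The date termination becomes effective: June 12, 2025 + 60 days = August 11, 2025.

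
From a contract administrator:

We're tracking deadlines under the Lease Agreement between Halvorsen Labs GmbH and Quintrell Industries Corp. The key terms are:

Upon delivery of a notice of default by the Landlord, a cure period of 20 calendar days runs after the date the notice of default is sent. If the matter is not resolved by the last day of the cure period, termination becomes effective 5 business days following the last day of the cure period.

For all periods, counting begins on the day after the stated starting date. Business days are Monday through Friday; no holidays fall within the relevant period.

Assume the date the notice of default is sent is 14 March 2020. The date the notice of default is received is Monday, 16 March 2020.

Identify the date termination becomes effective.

The last day of the cure period: 14 March 2020 + 20 days = 3 April 2020.
The date termination becomes effective: 5 business days after Friday, 3 April 2020, skipping weekends — Apr 6, Apr 7, Apr 8, Apr 9, Apr 10 — lands on Friday, 10 April 2020.

10 April 2020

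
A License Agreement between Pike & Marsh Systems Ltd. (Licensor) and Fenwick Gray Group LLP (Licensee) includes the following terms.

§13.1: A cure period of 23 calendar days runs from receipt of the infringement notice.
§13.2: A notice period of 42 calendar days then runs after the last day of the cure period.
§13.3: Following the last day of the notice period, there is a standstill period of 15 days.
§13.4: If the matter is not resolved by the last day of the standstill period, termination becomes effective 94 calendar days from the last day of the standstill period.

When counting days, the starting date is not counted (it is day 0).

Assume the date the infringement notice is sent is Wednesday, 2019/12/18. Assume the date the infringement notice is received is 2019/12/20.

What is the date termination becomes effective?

Adding 23 calendar days to 2019/12/20 gives 2020/01/12, which is the last day of the cure period.
The last day of the notice period: 2020/01/12 + 42 days = 2020/02/23.
The last day of the standstill period: 2020/02/23 + 15 days = 2020/03/09.
The date termination becomes effective: 94 calendar days after 2020/03/09 is 2020/06/11.

2020/06/11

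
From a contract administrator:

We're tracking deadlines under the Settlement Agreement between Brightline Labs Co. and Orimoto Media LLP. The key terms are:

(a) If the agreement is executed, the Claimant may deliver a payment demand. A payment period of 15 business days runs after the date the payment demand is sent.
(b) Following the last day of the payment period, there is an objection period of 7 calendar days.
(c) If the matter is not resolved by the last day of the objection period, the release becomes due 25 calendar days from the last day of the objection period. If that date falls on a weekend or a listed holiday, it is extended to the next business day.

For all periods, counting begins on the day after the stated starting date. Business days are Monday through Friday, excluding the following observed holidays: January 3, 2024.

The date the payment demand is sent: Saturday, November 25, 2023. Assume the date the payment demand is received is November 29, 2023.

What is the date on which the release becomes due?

From Saturday, November 25, 2023, 15 business days (Nov 27, Nov 28, Nov 29, Nov 30, …, Dec 13, Dec 14, Dec 15, skipping weekends) brings us to Friday, December 15, 2023, which is the last day of the payment period.
The last day of the objection period: December 15, 2023 + 7 days = December 22, 2023.
Adding 25 calendar days to December 22, 2023 gives January 16, 2024, which is the date on which the release becomes due. January 16, 2024 is a Tuesday and is not a listed holiday, so no roll-forward applies.

January 16, 2024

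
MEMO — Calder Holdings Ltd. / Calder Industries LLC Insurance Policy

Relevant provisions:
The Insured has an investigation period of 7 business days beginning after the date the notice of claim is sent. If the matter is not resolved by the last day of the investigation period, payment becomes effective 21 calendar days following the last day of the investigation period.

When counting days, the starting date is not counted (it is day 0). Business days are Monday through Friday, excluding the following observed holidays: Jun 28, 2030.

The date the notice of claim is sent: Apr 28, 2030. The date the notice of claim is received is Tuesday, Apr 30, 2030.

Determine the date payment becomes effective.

The last day of the investigation period: 7 business days after Sunday, Apr 28, 2030, skipping weekends — Apr 29, Apr 30, May 1, May 2, May 3, May 6, May 7 — lands on Tuesday, May 7, 2030.
Adding 21 calendar days to May 7, 2030 gives May 28, 2030, which is the date payment becomes effective.

May 28, 2030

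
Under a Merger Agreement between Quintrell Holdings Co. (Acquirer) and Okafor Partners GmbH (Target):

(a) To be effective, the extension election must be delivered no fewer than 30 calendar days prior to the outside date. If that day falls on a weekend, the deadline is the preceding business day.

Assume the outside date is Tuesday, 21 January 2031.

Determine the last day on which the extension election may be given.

Counting back 30 calendar days from 21 January 2031 gives 22 December 2030. That is a Sunday, so the deadline moves back to Friday, 20 December 2030.

20 December 2030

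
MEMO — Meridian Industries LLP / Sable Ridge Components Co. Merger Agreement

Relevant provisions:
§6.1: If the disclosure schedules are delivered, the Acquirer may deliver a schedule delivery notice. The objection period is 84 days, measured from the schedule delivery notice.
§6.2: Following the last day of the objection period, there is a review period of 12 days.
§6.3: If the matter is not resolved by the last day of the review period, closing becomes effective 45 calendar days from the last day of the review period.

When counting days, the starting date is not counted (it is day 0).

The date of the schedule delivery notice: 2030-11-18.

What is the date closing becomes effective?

The last day of the objection period: 2030-11-18 + 84 days = 2031-02-10.
The last day of the review period: 2031-02-10 + 12 days = 2031-02-22.
The date closing becomes effective: 2031-02-22 + 45 days = 2031-04-08.

2031-04-08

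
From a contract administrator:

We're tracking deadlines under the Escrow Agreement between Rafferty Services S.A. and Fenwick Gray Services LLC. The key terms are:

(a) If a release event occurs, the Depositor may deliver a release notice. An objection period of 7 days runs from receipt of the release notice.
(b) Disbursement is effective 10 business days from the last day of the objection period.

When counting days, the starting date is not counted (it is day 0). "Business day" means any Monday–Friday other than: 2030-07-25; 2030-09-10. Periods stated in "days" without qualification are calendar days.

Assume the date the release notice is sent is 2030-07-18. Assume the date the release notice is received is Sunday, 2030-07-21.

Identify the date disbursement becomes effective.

The last day of the objection period: 7 calendar days after 2030-07-21 is 2030-07-28.
The date disbursement becomes effective: 10 business days after Sunday, 2030-07-28, skipping weekends — Jul 29, Jul 30, Jul 31, Aug 1, Aug 2, Aug 5, Aug 6, Aug 7, Aug 8, Aug 9 — lands on Friday, 2030-08-09.

2030-08-09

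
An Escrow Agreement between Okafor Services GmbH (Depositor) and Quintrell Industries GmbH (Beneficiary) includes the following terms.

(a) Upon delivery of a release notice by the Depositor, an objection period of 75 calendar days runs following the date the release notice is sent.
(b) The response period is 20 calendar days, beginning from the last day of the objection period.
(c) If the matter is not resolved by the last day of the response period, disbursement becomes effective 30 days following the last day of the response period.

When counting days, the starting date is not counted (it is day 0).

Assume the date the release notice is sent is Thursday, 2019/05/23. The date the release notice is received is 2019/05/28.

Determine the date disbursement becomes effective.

2019/09/25

The last day of the objection period: 75 calendar days after 2019/05/23 is 2019/08/06.
The last day of the response period: 2019/08/06 + 20 days = 2019/08/26.
The date disbursement becomes effective: 2019/08/26 + 30 days = 2019/09/25.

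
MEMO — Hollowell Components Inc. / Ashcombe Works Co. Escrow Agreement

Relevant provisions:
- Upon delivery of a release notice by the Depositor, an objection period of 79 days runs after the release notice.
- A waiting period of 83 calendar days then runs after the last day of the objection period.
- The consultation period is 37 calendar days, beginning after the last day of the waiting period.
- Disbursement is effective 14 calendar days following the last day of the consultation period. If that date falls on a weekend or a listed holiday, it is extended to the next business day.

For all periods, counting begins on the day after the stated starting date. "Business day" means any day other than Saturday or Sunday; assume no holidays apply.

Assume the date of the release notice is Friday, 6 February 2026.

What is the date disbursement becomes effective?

The last day of the objection period: 79 calendar days after 6 February 2026 is 26 April 2026.
The last day of the waiting period: 26 April 2026 + 83 days = 18 July 2026.
The last day of the consultation period: 37 calendar days after 18 July 2026 is 24 August 2026.
Adding 14 calendar days to 24 August 2026 gives 7 September 2026, which is the date disbursement becomes effective. 7 September 2026 is a Monday, so no roll-forward applies.

7 September 2026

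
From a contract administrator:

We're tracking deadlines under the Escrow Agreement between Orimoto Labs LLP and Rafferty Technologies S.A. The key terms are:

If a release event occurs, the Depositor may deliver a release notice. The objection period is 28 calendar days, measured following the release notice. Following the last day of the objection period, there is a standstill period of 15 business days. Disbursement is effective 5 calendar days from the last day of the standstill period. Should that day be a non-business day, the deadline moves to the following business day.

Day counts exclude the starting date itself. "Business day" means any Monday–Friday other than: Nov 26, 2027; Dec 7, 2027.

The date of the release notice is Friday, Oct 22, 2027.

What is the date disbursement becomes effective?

The last day of the objection period: Oct 22, 2027 + 28 days = Nov 19, 2027.
The last day of the standstill period: counting 15 business days from Friday, Nov 19, 2027 (Nov 22, Nov 23, Nov 24, Nov 25, …, Dec 10, Dec 13, Dec 14, skipping weekends and the listed holidays on Nov 26, Dec 7) reaches Tuesday, Dec 14, 2027.
The date disbursement becomes effective: Dec 14, 2027 + 5 days = Dec 19, 2027. That falls on a Sunday, so it rolls to the next business day, Monday, Dec 20, 2027.

Dec 20, 2027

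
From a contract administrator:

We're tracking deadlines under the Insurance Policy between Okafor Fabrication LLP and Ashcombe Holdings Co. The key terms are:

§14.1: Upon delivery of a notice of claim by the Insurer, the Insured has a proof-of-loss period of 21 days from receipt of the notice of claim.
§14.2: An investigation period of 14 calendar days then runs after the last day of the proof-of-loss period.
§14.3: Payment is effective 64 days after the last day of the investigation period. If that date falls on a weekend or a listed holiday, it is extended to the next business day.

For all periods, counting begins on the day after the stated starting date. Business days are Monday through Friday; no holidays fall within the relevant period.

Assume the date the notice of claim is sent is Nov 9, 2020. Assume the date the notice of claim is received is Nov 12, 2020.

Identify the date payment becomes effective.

Feb 19, 2021

The last day of the proof-of-loss period: 21 calendar days after Nov 12, 2020 is Dec 3, 2020.
The last day of the investigation period: Dec 3, 2020 + 14 days = Dec 17, 2020.
Adding 64 calendar days to Dec 17, 2020 gives Feb 19, 2021, which is the date payment becomes effective. Feb 19, 2021 is a Friday, so no roll-forward applies.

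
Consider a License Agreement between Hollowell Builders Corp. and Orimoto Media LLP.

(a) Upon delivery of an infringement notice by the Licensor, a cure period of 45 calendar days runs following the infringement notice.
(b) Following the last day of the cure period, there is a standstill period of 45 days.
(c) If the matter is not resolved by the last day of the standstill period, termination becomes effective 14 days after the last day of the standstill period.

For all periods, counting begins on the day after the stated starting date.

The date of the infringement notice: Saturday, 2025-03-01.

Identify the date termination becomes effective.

The last day of the cure period: 45 calendar days after 2025-03-01 is 2025-04-15.
Adding 45 calendar days to 2025-04-15 gives 2025-05-30, which is the last day of the standstill period.
The date termination becomes effective: 14 calendar days after 2025-05-30 is 2025-06-13.

2025-06-13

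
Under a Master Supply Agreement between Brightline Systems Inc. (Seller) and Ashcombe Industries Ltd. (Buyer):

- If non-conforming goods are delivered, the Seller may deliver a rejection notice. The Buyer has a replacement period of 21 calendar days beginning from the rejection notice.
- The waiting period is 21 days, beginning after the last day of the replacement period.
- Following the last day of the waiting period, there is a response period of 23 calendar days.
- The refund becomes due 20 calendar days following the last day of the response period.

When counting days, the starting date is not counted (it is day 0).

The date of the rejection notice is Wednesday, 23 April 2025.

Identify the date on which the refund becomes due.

The last day of the replacement period: 21 calendar days after 23 April 2025 is 14 May 2025.
Adding 21 calendar days to 14 May 2025 gives 4 June 2025, which is the last day of the waiting period.
The last day of the response period: 4 June 2025 + 23 days = 27 June 2025.
The date on which the refund becomes due: 27 June 2025 + 20 days = 17 July 2025.

17 July 2025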